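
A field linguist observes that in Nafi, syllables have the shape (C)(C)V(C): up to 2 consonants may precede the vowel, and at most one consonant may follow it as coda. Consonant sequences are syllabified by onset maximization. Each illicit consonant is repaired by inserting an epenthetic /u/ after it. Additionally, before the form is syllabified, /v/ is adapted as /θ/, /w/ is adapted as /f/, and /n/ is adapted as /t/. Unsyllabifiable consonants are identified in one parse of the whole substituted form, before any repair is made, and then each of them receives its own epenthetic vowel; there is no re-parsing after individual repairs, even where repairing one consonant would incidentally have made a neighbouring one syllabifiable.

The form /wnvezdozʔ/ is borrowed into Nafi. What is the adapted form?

Substitution: /w/ → /f/, /n/ → /t/, /v/ → /θ/, giving /ftθezdozʔ/.
Syllabifying with onset maximization leaves /f/, /ʔ/ stranded (at most one coda consonant is licensed; onsets may contain at most 2 consonants).
Epenthesis after each stranded consonant: /f/ → /fu/, /ʔ/ → /ʔu/.

futθezdozʔu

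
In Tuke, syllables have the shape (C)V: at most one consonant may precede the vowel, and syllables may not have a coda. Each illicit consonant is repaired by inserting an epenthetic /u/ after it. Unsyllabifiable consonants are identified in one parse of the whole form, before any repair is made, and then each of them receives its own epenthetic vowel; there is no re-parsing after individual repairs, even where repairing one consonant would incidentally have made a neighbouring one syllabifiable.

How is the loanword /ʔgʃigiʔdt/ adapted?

ʔuguʃigiʔudutu

Under (C)V, the unsyllabifiable consonants are /ʔ/, /g/, /ʔ/, /d/, /t/ (no codas are permitted; onsets are limited to one consonant).
Inserting the epenthetic vowel yields /ʔ/ → /ʔu/, /g/ → /gu/, /ʔ/ → /ʔu/, /d/ → /du/, /t/ → /tu/.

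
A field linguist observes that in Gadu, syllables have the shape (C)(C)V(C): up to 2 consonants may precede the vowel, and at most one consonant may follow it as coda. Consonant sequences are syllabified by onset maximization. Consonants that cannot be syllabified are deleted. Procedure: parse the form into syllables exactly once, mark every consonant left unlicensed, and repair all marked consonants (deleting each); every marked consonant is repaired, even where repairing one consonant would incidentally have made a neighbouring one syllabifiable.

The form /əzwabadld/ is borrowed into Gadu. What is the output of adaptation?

Under (C)(C)V(C), the unsyllabifiable consonants are /l/, /d/ (at most one coda consonant is licensed; onsets may contain at most 2 consonants).
Deleting the stranded consonants removes /l/, /d/.

əzwabad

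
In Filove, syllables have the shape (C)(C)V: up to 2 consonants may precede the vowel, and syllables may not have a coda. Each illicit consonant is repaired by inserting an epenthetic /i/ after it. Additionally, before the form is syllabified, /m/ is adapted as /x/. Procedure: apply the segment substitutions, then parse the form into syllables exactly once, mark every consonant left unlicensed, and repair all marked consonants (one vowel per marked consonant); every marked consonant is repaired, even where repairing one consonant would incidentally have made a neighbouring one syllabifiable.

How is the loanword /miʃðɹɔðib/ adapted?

Substitution: /m/ → /x/, giving /xiʃðɹɔðib/.
Syllabifying with onset maximization leaves /ʃ/, /b/ stranded (no codas are permitted; onsets may contain at most 2 consonants).
Epenthesis after each stranded consonant: /ʃ/ → /ʃi/, /b/ → /bi/.

xiʃiðɹɔðibi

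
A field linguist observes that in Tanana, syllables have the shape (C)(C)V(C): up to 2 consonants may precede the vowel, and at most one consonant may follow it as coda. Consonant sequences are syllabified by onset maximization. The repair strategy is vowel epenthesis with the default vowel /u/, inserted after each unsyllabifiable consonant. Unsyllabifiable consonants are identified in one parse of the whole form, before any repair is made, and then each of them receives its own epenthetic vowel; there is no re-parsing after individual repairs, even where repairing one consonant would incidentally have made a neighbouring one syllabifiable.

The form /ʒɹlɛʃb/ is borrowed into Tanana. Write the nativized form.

Under (C)(C)V(C), the unsyllabifiable consonants are /ʒ/, /b/ (at most one coda consonant is licensed; onsets may contain at most 2 consonants).
Inserting the epenthetic vowel yields /ʒ/ → /ʒu/, /b/ → /bu/.

ʒuɹlɛʃbu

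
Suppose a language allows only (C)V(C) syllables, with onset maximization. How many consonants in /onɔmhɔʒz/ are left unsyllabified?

Under (C)V(C), the unsyllabifiable consonants are /z/ (at most one coda consonant is licensed; onsets are limited to one consonant).

1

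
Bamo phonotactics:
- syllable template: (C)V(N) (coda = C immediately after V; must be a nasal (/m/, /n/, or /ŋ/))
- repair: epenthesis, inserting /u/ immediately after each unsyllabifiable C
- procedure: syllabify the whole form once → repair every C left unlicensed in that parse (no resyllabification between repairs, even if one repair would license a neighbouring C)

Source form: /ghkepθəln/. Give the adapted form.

Under (C)V(N), the unsyllabifiable consonants are /g/, /h/, /p/, /l/, /n/ (only a nasal (/m/, /n/, or /ŋ/) is licensed in coda position; onsets are limited to one consonant).
Epenthesis after each stranded consonant: /g/ → /gu/, /h/ → /hu/, /p/ → /pu/, /l/ → /lu/, /n/ → /nu/.

guhukepuθəlunu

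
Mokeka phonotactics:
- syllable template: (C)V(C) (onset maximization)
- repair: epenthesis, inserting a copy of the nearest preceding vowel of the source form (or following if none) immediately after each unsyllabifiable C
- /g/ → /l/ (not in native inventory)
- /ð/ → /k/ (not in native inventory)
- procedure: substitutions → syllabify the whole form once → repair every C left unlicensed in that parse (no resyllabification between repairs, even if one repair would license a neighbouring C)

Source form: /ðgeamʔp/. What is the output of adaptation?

keleamʔapa

Substitution: /ð/ → /k/, /g/ → /l/, giving /kleamʔp/.
The consonants /k/, /ʔ/, /p/ cannot be parsed into a legal (C)V(C) syllable (at most one coda consonant is licensed; onsets are limited to one consonant).
Epenthesis after each stranded consonant: /k/ → /ke/, /ʔ/ → /ʔa/, /p/ → /pa/.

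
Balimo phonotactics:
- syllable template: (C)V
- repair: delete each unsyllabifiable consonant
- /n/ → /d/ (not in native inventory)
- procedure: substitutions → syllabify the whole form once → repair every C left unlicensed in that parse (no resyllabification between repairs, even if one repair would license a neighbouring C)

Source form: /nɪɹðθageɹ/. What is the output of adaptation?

dɪθage

Substitution: /n/ → /d/, giving /dɪɹðθageɹ/.
Syllabifying with onset maximization leaves /ɹ/, /ð/, /ɹ/ stranded (no codas are permitted; onsets are limited to one consonant).
Deleting the stranded consonants removes /ɹ/, /ð/, /ɹ/.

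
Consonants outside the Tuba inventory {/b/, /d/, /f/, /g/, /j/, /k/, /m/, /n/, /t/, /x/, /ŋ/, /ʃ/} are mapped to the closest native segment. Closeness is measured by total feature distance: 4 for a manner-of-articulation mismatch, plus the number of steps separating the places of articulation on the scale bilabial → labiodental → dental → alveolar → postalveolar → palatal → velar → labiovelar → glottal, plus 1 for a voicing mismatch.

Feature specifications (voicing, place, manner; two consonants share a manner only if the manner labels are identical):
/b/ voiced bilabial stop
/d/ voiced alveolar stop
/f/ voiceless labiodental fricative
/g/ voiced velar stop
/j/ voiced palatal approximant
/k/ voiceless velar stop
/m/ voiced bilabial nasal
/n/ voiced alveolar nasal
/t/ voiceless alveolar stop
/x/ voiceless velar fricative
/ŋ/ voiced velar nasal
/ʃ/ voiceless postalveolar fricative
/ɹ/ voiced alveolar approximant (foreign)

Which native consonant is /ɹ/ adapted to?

j

/j/ is closest: same manner (approximant), place distance 2 (alveolar→palatal), same voicing; total 2. Next closest is /d/ at distance 4.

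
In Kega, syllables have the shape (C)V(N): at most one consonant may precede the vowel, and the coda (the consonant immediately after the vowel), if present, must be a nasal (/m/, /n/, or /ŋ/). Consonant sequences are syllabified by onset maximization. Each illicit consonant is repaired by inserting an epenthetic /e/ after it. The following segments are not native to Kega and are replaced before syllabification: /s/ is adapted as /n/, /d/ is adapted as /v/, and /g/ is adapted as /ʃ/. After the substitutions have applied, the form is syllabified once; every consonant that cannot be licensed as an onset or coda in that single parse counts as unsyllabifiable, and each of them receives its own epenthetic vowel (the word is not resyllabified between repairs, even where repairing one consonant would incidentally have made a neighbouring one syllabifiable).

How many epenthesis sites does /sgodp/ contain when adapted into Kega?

3

After substitution the input is /nʃovp/.
The unsyllabifiable consonants are /n/, /v/, /p/; each receives one epenthetic vowel.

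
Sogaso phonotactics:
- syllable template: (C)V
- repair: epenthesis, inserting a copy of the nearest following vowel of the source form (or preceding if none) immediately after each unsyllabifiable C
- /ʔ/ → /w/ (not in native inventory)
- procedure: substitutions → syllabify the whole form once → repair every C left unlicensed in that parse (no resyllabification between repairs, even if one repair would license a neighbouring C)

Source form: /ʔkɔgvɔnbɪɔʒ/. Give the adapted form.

wɔkɔgɔvɔnɪbɪɔʒɔ

Substitution: /ʔ/ → /w/, giving /wkɔgvɔnbɪɔʒ/.
Under (C)V, the unsyllabifiable consonants are /w/, /g/, /n/, /ʒ/ (no codas are permitted; onsets are limited to one consonant).
Inserting the epenthetic vowel yields /w/ → /wɔ/, /g/ → /gɔ/, /n/ → /nɪ/, /ʒ/ → /ʒɔ/.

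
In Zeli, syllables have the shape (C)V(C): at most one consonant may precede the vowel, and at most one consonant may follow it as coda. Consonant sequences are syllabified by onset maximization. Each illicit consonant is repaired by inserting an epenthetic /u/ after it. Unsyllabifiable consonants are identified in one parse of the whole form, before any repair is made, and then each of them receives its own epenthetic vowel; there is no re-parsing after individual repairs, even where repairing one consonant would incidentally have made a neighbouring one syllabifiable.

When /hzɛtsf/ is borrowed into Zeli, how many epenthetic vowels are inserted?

The unsyllabifiable consonants are /h/, /s/, /f/; each receives one epenthetic vowel.

3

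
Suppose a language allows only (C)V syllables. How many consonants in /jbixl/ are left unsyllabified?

3

Under (C)V, the unsyllabifiable consonants are /j/, /x/, /l/ (no codas are permitted; onsets are limited to one consonant).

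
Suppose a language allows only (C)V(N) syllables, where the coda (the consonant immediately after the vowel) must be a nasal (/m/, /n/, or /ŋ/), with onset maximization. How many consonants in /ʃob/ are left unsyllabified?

Under (C)V(N), the unsyllabifiable consonants are /b/ (only a nasal (/m/, /n/, or /ŋ/) is licensed in coda position; onsets are limited to one consonant).

1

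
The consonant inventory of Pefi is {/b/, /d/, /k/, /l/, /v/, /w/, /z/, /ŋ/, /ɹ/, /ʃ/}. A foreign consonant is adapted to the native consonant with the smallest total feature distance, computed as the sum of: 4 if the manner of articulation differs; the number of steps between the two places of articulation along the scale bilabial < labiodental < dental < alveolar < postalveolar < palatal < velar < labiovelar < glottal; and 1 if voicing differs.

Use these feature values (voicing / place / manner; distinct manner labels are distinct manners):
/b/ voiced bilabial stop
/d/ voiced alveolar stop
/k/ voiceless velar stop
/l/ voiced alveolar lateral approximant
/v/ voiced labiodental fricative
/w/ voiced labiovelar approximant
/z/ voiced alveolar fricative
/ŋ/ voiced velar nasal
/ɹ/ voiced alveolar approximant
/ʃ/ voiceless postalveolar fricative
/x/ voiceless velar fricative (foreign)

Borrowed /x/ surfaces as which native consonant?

/ʃ/ is closest: same manner (fricative), place distance 2 (velar→postalveolar), same voicing; total 2. Next closest is /k/ at distance 4.

ʃ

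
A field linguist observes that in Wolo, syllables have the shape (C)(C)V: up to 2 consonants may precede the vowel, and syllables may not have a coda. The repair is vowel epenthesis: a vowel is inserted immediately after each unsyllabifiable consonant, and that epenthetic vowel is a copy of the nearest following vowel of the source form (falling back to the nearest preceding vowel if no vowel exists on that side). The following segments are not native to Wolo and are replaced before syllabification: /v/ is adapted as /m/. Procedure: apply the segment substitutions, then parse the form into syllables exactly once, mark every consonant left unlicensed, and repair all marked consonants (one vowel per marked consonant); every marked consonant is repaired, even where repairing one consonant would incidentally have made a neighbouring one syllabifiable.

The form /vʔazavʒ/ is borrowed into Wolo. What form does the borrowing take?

Substitution: /v/ → /m/, giving /mʔazamʒ/.
Syllabifying with onset maximization leaves /m/, /ʒ/ stranded (no codas are permitted; onsets may contain at most 2 consonants).
Each unlicensed consonant becomes the onset of a new syllable: /m/ → /ma/, /ʒ/ → /ʒa/.

mʔazamaʒa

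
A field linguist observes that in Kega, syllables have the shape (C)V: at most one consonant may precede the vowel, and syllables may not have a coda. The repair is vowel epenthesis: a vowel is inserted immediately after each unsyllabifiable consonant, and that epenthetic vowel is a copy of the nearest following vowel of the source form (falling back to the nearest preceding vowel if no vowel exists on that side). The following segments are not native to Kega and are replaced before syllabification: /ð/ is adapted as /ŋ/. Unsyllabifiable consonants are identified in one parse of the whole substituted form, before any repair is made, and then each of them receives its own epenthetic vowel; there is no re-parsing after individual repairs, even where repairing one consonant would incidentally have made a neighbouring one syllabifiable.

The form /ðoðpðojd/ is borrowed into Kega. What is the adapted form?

ŋoŋopoŋojodo

Substitution: /ð/ → /ŋ/, giving /ŋoŋpŋojd/.
The consonants /ŋ/, /p/, /j/, /d/ cannot be parsed into a legal (C)V syllable (no codas are permitted; onsets are limited to one consonant).
Epenthesis after each stranded consonant: /ŋ/ → /ŋo/, /p/ → /po/, /j/ → /jo/, /d/ → /do/.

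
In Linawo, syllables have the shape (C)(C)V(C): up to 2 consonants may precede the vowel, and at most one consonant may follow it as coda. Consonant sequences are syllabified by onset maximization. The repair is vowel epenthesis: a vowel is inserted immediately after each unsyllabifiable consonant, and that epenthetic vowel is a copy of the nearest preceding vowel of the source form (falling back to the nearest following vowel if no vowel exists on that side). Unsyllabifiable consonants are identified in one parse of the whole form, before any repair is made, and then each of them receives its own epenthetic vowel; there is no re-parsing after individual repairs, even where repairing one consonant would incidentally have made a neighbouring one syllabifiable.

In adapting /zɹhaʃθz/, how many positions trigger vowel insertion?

The unsyllabifiable consonants are /z/, /θ/, /z/; each receives one epenthetic vowel.

3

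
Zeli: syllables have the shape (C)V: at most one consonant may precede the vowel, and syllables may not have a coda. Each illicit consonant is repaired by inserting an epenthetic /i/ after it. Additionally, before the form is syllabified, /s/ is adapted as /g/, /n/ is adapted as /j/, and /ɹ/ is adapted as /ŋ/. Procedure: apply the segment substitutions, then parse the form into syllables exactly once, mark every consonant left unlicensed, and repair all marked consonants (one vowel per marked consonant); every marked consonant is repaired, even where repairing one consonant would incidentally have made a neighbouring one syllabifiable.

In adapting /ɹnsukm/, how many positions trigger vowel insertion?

4

After substitution the input is /ŋjgukm/.
The unsyllabifiable consonants are /ŋ/, /j/, /k/, /m/; each receives one epenthetic vowel.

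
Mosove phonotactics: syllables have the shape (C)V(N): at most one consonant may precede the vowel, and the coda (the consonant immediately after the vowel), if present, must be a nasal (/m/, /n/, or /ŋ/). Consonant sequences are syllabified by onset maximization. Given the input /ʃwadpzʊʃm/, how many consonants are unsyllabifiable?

5

The consonants /ʃ/, /d/, /p/, /ʃ/, /m/ cannot be parsed into a legal (C)V(N) syllable (only a nasal (/m/, /n/, or /ŋ/) is licensed in coda position; onsets are limited to one consonant).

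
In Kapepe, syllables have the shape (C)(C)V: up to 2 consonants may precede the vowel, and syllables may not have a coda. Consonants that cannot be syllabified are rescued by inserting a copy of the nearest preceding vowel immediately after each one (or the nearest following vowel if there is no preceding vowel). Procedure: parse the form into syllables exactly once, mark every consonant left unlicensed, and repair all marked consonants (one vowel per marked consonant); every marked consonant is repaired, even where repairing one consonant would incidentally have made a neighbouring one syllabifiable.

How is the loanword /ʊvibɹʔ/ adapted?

Under (C)(C)V, the unsyllabifiable consonants are /b/, /ɹ/, /ʔ/ (no codas are permitted; onsets may contain at most 2 consonants).
Epenthesis after each stranded consonant: /b/ → /bi/, /ɹ/ → /ɹi/, /ʔ/ → /ʔi/.

ʊvibiɹiʔi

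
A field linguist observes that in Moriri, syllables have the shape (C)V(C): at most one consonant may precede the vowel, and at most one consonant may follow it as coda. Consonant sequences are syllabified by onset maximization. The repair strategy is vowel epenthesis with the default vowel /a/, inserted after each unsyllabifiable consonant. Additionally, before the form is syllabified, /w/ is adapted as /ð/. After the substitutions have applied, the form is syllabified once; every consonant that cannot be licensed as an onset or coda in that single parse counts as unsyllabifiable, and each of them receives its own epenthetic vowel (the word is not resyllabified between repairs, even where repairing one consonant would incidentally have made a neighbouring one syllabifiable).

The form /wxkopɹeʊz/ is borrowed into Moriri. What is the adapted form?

Substitution: /w/ → /ð/, giving /ðxkopɹeʊz/.
Under (C)V(C), the unsyllabifiable consonants are /ð/, /x/ (at most one coda consonant is licensed; onsets are limited to one consonant).
Each unlicensed consonant becomes the onset of a new syllable: /ð/ → /ða/, /x/ → /xa/.

ðaxakopɹeʊz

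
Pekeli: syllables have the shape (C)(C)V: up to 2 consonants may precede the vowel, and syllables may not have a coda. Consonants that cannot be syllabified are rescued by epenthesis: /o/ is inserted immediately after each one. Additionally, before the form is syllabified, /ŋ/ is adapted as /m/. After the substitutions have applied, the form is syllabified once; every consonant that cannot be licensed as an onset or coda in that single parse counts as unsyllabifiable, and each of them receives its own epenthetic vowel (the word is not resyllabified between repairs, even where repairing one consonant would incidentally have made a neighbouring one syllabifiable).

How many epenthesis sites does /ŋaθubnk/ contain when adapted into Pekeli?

After substitution the input is /maθubnk/.
The unsyllabifiable consonants are /b/, /n/, /k/; each receives one epenthetic vowel.

3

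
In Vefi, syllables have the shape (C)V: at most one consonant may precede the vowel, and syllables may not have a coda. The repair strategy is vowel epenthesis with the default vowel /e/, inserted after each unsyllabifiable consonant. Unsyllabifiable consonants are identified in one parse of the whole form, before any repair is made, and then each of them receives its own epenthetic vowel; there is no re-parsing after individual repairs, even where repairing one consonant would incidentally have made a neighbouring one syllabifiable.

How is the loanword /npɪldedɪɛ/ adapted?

nepɪlededɪɛ

The consonants /n/, /l/ cannot be parsed into a legal (C)V syllable (no codas are permitted; onsets are limited to one consonant).
Inserting the epenthetic vowel yields /n/ → /ne/, /l/ → /le/.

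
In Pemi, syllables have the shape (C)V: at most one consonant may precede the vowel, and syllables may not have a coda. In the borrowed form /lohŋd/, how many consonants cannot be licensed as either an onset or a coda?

Under (C)V, the unsyllabifiable consonants are /h/, /ŋ/, /d/ (no codas are permitted; onsets are limited to one consonant).

3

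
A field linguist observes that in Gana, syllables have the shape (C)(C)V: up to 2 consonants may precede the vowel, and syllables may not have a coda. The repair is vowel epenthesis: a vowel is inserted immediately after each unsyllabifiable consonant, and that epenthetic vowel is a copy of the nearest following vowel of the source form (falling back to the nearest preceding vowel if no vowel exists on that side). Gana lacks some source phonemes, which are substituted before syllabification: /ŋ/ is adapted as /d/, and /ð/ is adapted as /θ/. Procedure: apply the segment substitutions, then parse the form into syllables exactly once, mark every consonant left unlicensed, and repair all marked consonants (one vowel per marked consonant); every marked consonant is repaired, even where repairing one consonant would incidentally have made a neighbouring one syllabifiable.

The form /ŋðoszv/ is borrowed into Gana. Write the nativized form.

dθosozovo

Substitution: /ŋ/ → /d/, /ð/ → /θ/, giving /dθoszv/.
The consonants /s/, /z/, /v/ cannot be parsed into a legal (C)(C)V syllable (no codas are permitted; onsets may contain at most 2 consonants).
Inserting the epenthetic vowel yields /s/ → /so/, /z/ → /zo/, /v/ → /vo/.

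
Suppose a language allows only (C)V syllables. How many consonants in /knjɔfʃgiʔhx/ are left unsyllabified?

7

Syllabifying with onset maximization leaves /k/, /n/, /f/, /ʃ/, /ʔ/, /h/, /x/ stranded (no codas are permitted; onsets are limited to one consonant).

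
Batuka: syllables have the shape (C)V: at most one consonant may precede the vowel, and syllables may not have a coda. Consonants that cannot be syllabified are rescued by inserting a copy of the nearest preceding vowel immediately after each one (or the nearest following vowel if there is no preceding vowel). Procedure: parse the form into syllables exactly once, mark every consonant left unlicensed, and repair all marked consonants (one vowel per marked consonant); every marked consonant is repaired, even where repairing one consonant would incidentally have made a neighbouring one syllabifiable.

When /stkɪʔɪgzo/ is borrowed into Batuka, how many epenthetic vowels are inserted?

3

The unsyllabifiable consonants are /s/, /t/, /g/; each receives one epenthetic vowel.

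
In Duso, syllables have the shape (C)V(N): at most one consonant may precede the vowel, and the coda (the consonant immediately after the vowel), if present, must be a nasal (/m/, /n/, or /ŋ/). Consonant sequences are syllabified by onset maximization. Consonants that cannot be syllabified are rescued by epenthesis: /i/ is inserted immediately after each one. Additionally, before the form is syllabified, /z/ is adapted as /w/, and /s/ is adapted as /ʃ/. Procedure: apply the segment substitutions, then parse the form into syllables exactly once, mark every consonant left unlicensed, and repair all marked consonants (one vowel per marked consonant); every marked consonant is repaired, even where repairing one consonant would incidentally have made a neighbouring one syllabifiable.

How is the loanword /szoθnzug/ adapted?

Substitution: /s/ → /ʃ/, /z/ → /w/, giving /ʃwoθnwug/.
Syllabifying with onset maximization leaves /ʃ/, /θ/, /n/, /g/ stranded (only a nasal (/m/, /n/, or /ŋ/) is licensed in coda position; onsets are limited to one consonant).
Each unlicensed consonant becomes the onset of a new syllable: /ʃ/ → /ʃi/, /θ/ → /θi/, /n/ → /ni/, /g/ → /gi/.

ʃiwoθiniwugi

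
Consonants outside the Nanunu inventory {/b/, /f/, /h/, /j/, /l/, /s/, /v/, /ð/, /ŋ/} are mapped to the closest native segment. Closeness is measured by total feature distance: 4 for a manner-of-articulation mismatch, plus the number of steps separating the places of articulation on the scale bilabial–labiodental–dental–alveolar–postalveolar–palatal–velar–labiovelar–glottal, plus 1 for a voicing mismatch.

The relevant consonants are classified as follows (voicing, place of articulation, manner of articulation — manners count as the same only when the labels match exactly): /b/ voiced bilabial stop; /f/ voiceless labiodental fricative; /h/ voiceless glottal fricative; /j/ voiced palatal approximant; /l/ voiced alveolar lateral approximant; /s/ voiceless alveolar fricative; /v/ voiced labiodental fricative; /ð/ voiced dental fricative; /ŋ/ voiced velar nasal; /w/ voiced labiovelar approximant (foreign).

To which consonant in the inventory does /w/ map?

j

/j/ is closest: same manner (approximant), place distance 2 (labiovelar→palatal), same voicing; total 2. Next closest is /ŋ/ at distance 5.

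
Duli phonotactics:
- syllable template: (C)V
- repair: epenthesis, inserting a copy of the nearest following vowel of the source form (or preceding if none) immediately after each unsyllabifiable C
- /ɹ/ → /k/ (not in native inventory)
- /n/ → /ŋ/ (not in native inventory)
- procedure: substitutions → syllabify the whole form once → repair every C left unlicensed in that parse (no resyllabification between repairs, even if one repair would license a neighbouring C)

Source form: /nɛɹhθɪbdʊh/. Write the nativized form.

ŋɛkɪhɪθɪbʊdʊhʊ

Substitution: /n/ → /ŋ/, /ɹ/ → /k/, giving /ŋɛkhθɪbdʊh/.
Syllabifying with onset maximization leaves /k/, /h/, /b/, /h/ stranded (no codas are permitted; onsets are limited to one consonant).
Each unlicensed consonant becomes the onset of a new syllable: /k/ → /kɪ/, /h/ → /hɪ/, /b/ → /bʊ/, /h/ → /hʊ/.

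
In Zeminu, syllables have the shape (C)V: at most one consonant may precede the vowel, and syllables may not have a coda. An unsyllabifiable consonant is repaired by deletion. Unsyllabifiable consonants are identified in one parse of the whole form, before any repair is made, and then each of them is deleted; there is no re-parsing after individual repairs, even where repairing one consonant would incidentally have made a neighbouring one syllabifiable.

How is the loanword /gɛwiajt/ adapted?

The consonants /j/, /t/ cannot be parsed into a legal (C)V syllable (no codas are permitted; onsets are limited to one consonant).
Each unlicensed consonant is deleted: /j/, /t/.

gɛwia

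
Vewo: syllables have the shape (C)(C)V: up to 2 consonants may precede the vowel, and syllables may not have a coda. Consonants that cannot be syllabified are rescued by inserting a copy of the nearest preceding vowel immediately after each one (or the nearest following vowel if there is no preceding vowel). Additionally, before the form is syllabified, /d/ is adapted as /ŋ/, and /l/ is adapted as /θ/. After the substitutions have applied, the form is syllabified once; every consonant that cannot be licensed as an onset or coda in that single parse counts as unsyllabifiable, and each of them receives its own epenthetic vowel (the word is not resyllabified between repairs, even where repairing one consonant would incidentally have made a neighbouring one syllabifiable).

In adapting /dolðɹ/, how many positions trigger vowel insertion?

After substitution the input is /ŋoθðɹ/.
The unsyllabifiable consonants are /θ/, /ð/, /ɹ/; each receives one epenthetic vowel.

3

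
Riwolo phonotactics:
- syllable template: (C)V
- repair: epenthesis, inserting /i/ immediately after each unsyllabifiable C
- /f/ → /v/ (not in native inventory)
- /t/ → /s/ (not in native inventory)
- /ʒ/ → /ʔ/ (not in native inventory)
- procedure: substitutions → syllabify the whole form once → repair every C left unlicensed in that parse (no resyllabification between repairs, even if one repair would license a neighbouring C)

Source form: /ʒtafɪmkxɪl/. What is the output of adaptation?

ʔisavɪmikixɪli

Substitution: /ʒ/ → /ʔ/, /t/ → /s/, /f/ → /v/, giving /ʔsavɪmkxɪl/.
Syllabifying with onset maximization leaves /ʔ/, /m/, /k/, /l/ stranded (no codas are permitted; onsets are limited to one consonant).
Each unlicensed consonant becomes the onset of a new syllable: /ʔ/ → /ʔi/, /m/ → /mi/, /k/ → /ki/, /l/ → /li/.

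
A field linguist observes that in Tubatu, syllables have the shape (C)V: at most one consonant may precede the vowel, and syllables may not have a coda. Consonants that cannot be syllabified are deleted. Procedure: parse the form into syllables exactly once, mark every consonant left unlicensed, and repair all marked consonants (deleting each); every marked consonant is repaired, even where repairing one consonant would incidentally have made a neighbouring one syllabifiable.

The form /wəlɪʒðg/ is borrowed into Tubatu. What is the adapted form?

The consonants /ʒ/, /ð/, /g/ cannot be parsed into a legal (C)V syllable (no codas are permitted; onsets are limited to one consonant).
Deletion applies to /ʒ/, /ð/, /g/.

wəlɪ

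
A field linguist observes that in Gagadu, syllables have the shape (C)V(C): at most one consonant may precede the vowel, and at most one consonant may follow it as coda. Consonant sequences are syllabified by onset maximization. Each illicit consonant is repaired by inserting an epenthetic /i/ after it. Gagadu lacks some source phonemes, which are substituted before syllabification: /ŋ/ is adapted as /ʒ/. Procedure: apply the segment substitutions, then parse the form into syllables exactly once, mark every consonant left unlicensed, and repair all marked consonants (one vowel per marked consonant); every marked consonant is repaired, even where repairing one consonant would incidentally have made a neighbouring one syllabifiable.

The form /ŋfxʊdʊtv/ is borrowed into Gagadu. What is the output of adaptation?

ʒifixʊdʊtvi

Substitution: /ŋ/ → /ʒ/, giving /ʒfxʊdʊtv/.
Under (C)V(C), the unsyllabifiable consonants are /ʒ/, /f/, /v/ (at most one coda consonant is licensed; onsets are limited to one consonant).
Inserting the epenthetic vowel yields /ʒ/ → /ʒi/, /f/ → /fi/, /v/ → /vi/.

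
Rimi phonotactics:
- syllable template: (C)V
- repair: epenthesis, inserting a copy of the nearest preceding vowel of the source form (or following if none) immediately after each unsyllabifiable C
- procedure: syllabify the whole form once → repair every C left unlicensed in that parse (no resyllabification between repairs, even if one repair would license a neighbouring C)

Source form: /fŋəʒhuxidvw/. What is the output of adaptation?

fəŋəʒəhuxidiviwi

The consonants /f/, /ʒ/, /d/, /v/, /w/ cannot be parsed into a legal (C)V syllable (no codas are permitted; onsets are limited to one consonant).
Epenthesis after each stranded consonant: /f/ → /fə/, /ʒ/ → /ʒə/, /d/ → /di/, /v/ → /vi/, /w/ → /wi/.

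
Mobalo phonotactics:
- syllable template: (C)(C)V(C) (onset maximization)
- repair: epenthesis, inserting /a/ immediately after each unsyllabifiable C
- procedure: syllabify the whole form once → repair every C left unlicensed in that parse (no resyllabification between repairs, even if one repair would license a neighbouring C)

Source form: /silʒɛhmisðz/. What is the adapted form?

silʒɛhmisðaza

Syllabifying with onset maximization leaves /ð/, /z/ stranded (at most one coda consonant is licensed; onsets may contain at most 2 consonants).
Inserting the epenthetic vowel yields /ð/ → /ða/, /z/ → /za/.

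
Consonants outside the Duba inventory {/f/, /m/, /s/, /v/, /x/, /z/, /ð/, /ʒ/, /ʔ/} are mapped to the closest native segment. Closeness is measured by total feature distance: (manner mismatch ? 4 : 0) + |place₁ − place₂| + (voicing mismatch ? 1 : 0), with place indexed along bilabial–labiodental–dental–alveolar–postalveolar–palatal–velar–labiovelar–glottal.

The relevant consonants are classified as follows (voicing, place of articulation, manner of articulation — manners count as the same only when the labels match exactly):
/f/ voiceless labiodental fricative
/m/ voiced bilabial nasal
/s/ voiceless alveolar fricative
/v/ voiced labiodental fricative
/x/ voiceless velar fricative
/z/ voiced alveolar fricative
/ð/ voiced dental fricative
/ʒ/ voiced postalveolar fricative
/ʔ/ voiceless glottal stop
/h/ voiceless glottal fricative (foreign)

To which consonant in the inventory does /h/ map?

/x/ is closest: same manner (fricative), place distance 2 (glottal→velar), same voicing; total 2. Next closest is /ʔ/ at distance 4.

x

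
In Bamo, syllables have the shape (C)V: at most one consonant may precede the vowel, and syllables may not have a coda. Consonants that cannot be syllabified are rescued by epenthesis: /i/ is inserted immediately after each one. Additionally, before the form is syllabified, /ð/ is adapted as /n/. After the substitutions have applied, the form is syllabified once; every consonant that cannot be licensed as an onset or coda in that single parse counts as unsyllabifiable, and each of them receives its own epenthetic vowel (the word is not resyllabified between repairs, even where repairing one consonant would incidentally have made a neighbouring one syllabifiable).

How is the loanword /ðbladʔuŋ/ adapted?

nibiladiʔuŋi

Substitution: /ð/ → /n/, giving /nbladʔuŋ/.
The consonants /n/, /b/, /d/, /ŋ/ cannot be parsed into a legal (C)V syllable (no codas are permitted; onsets are limited to one consonant).
Inserting the epenthetic vowel yields /n/ → /ni/, /b/ → /bi/, /d/ → /di/, /ŋ/ → /ŋi/.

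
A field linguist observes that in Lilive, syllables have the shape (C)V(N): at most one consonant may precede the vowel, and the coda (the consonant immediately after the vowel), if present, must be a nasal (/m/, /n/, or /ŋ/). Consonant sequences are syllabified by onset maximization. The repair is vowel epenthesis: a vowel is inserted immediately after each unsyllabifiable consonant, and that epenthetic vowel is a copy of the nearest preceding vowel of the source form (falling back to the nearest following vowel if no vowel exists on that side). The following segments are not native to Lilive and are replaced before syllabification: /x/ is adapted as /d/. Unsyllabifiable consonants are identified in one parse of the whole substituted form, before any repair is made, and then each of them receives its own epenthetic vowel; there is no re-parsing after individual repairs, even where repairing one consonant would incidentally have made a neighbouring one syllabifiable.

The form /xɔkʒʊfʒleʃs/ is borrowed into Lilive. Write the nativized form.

dɔkɔʒʊfʊʒʊleʃese

Substitution: /x/ → /d/, giving /dɔkʒʊfʒleʃs/.
Syllabifying with onset maximization leaves /k/, /f/, /ʒ/, /ʃ/, /s/ stranded (only a nasal (/m/, /n/, or /ŋ/) is licensed in coda position; onsets are limited to one consonant).
Each unlicensed consonant becomes the onset of a new syllable: /k/ → /kɔ/, /f/ → /fʊ/, /ʒ/ → /ʒʊ/, /ʃ/ → /ʃe/, /s/ → /se/.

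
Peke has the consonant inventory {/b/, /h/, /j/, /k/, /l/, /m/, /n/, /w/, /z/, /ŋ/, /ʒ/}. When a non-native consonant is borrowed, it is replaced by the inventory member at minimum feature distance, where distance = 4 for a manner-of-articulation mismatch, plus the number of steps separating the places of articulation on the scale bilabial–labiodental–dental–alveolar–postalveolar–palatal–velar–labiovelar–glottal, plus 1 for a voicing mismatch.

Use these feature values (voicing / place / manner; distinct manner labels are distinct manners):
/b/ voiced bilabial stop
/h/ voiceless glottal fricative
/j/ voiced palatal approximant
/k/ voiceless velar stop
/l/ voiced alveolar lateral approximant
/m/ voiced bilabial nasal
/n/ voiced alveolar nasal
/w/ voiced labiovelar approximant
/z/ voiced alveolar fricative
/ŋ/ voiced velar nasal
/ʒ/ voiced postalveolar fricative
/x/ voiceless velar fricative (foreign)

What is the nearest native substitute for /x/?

/h/ is closest: same manner (fricative), place distance 2 (velar→glottal), same voicing; total 2. Next closest is /ʒ/ at distance 3.

h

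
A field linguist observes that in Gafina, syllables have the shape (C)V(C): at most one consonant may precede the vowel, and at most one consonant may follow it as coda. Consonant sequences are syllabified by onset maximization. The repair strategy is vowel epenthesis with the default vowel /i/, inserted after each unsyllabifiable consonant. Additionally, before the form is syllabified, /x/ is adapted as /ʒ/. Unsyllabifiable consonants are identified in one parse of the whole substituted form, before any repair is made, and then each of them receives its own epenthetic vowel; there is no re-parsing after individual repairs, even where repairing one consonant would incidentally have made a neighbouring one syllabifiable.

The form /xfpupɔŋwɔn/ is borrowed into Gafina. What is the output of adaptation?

Substitution: /x/ → /ʒ/, giving /ʒfpupɔŋwɔn/.
The consonants /ʒ/, /f/ cannot be parsed into a legal (C)V(C) syllable (at most one coda consonant is licensed; onsets are limited to one consonant).
Inserting the epenthetic vowel yields /ʒ/ → /ʒi/, /f/ → /fi/.

ʒifipupɔŋwɔn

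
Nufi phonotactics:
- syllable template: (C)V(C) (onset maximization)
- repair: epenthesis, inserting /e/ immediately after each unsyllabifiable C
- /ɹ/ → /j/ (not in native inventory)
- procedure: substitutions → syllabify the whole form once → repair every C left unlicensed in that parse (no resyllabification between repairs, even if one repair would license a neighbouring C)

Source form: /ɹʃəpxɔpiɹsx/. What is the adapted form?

jeʃəpxɔpijsexe

Substitution: /ɹ/ → /j/, giving /jʃəpxɔpijsx/.
Syllabifying with onset maximization leaves /j/, /s/, /x/ stranded (at most one coda consonant is licensed; onsets are limited to one consonant).
Inserting the epenthetic vowel yields /j/ → /je/, /s/ → /se/, /x/ → /xe/.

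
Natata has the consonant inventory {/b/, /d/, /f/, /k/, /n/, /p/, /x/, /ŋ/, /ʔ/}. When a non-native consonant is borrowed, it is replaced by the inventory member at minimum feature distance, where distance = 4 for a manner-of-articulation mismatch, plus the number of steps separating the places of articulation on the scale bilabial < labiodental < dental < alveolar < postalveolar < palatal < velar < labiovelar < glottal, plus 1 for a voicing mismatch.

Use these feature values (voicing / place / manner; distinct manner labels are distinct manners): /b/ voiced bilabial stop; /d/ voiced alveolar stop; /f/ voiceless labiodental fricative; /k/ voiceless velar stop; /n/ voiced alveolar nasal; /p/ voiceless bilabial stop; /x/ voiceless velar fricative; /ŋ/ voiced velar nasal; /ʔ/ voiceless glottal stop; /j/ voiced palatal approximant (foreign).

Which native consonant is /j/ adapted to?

ŋ

/ŋ/ is closest: manner differs (approximant→nasal, +4), place distance 1 (palatal→velar), same voicing; total 5. Next closest is /d/ at distance 6.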